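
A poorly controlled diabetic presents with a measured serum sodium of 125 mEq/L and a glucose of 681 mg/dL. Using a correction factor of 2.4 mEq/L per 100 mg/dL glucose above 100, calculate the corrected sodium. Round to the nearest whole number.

Corrected Na = measured Na + 2.4 · (glucose − 100)/100
= 125 + 2.4 · (681 − 100)/100
= 125 + 13.9
= 138.9 mEq/L

139 mEq/L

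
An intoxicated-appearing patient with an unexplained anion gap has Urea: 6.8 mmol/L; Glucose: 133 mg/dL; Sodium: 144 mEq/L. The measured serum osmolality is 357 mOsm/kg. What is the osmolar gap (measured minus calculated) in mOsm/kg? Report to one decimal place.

Calculated osmolality = 2·Na + glucose/18 + urea
= 2·144 + 133/18 + 6.8
= 288 + 7.39 + 6.80
= 302.19 mOsm/kg ≈ 302.2 mOsm/kg
Osmolar gap = measured − calculated = 357 − 302.2 = 54.8 mOsm/kg

54.8 mOsm/kg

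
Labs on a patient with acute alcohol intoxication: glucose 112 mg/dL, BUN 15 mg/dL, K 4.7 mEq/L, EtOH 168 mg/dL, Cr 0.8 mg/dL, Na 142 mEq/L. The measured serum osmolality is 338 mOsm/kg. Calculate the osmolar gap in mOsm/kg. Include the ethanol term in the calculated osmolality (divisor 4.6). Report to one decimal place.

Calculated osmolality = 2·Na + glucose/18 + BUN/2.8 + ethanol/4.6
= 2·142 + 112/18 + 15/2.8 + 168/4.6
= 284 + 6.22 + 5.36 + 36.52
= 332.1 mOsm/kg ≈ 332.1 mOsm/kg
Osmolar gap = measured − calculated = 338 − 332.1 = 5.9 mOsm/kg

5.9 mOsm/kg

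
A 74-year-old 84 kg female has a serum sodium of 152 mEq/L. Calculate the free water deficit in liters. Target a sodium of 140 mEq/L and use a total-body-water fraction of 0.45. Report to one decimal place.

3.2 L

TBW = 0.45 · 84 = 37.8 L
Free water deficit = TBW · (Na/140 − 1)
= 37.8 · (152/140 − 1)
= 37.8 · 0.0857
= 3.24 L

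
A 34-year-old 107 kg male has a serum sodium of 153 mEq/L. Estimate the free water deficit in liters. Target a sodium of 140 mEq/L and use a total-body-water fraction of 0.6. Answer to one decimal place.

TBW = 0.6 · 107 = 64.2 L
Free water deficit = TBW · (Na/140 − 1)
= 64.2 · (153/140 − 1)
= 64.2 · 0.0929
= 5.96 L

6.0 L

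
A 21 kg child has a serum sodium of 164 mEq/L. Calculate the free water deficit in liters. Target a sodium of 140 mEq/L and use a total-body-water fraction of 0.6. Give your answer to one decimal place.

2.2 L

TBW = 0.6 · 21 = 12.6 L
Free water deficit = TBW · (Na/140 − 1)
= 12.6 · (164/140 − 1)
= 12.6 · 0.1714
= 2.16 L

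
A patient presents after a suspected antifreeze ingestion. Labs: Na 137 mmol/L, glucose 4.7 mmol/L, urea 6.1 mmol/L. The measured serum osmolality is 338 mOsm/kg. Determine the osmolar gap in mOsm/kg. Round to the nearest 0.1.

Calculated osmolality = 2·Na + glucose + urea
= 2·137 + 4.7 + 6.1
= 274 + 4.70 + 6.10
= 284.8 mOsm/kg ≈ 284.8 mOsm/kg
Osmolar gap = measured − calculated = 338 − 284.8 = 53.2 mOsm/kg

53.2 mOsm/kg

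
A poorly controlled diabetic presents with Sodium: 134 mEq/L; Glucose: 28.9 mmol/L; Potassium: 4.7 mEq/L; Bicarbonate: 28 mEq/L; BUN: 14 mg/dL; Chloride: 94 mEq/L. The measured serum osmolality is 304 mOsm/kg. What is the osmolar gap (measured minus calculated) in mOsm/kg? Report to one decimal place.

2.1 mOsm/kg

Calculated osmolality = 2·Na + glucose + BUN/2.8
= 2·134 + 28.9 + 14/2.8
= 268 + 28.90 + 5
= 301.9 mOsm/kg ≈ 301.9 mOsm/kg
Osmolar gap = measured − calculated = 304 − 301.9 = 2.1 mOsm/kg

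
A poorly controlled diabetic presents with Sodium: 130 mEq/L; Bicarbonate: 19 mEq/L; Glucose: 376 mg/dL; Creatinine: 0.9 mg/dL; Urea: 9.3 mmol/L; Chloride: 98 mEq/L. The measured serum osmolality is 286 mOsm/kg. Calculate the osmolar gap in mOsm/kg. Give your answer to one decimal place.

-4.2 mOsm/kg

Calculated osmolality = 2·Na + glucose/18 + urea
= 2·130 + 376/18 + 9.3
= 260 + 20.89 + 9.30
= 290.19 mOsm/kg ≈ 290.2 mOsm/kg
Osmolar gap = measured − calculated = 286 − 290.2 = -4.2 mOsm/kg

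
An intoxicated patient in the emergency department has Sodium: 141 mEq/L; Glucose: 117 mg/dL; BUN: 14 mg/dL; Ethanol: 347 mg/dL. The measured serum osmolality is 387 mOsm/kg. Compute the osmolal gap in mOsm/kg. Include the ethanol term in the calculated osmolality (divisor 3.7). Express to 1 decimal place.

Calculated osmolality = 2·Na + glucose/18 + BUN/2.8 + ethanol/3.7
= 2·141 + 117/18 + 14/2.8 + 347/3.7
= 282 + 6.50 + 5 + 93.78
= 387.28 mOsm/kg ≈ 387.3 mOsm/kg
Osmolar gap = measured − calculated = 387 − 387.3 = -0.3 mOsm/kg

-0.3 mOsm/kg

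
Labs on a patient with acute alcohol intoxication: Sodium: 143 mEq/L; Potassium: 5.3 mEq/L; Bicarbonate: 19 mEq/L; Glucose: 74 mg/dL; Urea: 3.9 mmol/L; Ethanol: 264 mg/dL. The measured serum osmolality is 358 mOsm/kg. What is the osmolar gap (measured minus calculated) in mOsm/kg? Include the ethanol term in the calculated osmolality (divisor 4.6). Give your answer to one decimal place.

Calculated osmolality = 2·Na + glucose/18 + urea + ethanol/4.6
= 2·143 + 74/18 + 3.9 + 264/4.6
= 286 + 4.11 + 3.90 + 57.39
= 351.4 mOsm/kg ≈ 351.4 mOsm/kg
Osmolar gap = measured − calculated = 358 − 351.4 = 6.6 mOsm/kg

6.6 mOsm/kg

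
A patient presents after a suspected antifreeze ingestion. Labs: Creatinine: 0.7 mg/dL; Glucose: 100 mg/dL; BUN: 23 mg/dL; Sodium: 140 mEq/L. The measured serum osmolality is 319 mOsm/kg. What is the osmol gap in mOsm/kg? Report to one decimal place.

Calculated osmolality = 2·Na + glucose/18 + BUN/2.8
= 2·140 + 100/18 + 23/2.8
= 280 + 5.56 + 8.21
= 293.77 mOsm/kg ≈ 293.8 mOsm/kg
Osmolar gap = measured − calculated = 319 − 293.8 = 25.2 mOsm/kg

25.2 mOsm/kg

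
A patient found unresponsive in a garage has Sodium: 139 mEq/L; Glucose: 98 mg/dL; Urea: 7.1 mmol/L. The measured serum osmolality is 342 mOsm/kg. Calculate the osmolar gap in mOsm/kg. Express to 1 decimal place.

51.5 mOsm/kg

Calculated osmolality = 2·Na + glucose/18 + urea
= 2·139 + 98/18 + 7.1
= 278 + 5.44 + 7.10
= 290.54 mOsm/kg ≈ 290.5 mOsm/kg
Osmolar gap = measured − calculated = 342 − 290.5 = 51.5 mOsm/kg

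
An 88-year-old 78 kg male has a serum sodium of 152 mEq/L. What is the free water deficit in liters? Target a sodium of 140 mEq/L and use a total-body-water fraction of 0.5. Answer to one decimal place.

3.3 L

TBW = 0.5 · 78 = 39 L
Free water deficit = TBW · (Na/140 − 1)
= 39 · (152/140 − 1)
= 39 · 0.0857
= 3.34 L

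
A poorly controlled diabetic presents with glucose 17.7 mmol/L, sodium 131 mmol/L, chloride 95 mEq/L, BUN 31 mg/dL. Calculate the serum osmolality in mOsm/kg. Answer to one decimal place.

Calculated osmolality = 2·Na + glucose + BUN/2.8
= 2·131 + 17.7 + 31/2.8
= 262 + 17.70 + 11.07
= 290.77 mOsm/kg

290.8 mOsm/kg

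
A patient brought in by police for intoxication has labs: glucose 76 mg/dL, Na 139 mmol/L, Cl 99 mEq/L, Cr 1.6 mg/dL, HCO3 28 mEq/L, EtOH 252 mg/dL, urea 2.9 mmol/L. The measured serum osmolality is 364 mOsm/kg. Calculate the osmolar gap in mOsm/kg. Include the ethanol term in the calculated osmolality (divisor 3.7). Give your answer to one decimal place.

10.8 mOsm/kg

Calculated osmolality = 2·Na + glucose/18 + urea + ethanol/3.7
= 2·139 + 76/18 + 2.9 + 252/3.7
= 278 + 4.22 + 2.90 + 68.11
= 353.23 mOsm/kg ≈ 353.2 mOsm/kg
Osmolar gap = measured − calculated = 364 − 353.2 = 10.8 mOsm/kg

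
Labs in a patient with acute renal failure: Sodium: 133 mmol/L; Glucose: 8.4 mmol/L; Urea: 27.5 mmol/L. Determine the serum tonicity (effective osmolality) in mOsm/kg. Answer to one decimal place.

274.4 mOsm/kg

Effective osmolality excludes urea (freely permeant across cell membranes):
2·Na + glucose
= 2·133 + 8.4
= 266 + 8.4
= 274.4 mOsm/kg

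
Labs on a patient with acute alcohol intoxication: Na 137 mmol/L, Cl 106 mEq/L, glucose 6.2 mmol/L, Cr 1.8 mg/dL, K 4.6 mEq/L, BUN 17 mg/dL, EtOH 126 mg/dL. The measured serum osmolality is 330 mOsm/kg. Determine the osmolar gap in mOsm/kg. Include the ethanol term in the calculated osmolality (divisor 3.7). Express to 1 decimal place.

Calculated osmolality = 2·Na + glucose + BUN/2.8 + ethanol/3.7
= 2·137 + 6.2 + 17/2.8 + 126/3.7
= 274 + 6.20 + 6.07 + 34.05
= 320.32 mOsm/kg ≈ 320.3 mOsm/kg
Osmolar gap = measured − calculated = 330 − 320.3 = 9.7 mOsm/kg

9.7 mOsm/kg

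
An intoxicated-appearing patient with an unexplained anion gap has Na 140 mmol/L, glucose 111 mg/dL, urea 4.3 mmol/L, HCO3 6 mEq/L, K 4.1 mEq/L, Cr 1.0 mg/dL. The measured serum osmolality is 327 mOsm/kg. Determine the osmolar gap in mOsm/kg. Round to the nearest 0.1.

36.5 mOsm/kg

Calculated osmolality = 2·Na + glucose/18 + urea
= 2·140 + 111/18 + 4.3
= 280 + 6.17 + 4.30
= 290.47 mOsm/kg ≈ 290.5 mOsm/kg
Osmolar gap = measured − calculated = 327 − 290.5 = 36.5 mOsm/kg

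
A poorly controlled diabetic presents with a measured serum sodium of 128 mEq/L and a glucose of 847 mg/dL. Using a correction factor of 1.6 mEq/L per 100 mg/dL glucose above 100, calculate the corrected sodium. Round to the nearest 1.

Corrected Na = measured Na + 1.6 · (glucose − 100)/100
= 128 + 1.6 · (847 − 100)/100
= 128 + 12
= 140 mEq/L

140 mEq/L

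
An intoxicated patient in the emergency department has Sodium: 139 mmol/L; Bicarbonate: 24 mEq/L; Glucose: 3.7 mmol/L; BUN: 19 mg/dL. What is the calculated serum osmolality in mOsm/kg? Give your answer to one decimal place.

Calculated osmolality = 2·Na + glucose + BUN/2.8
= 2·139 + 3.7 + 19/2.8
= 278 + 3.70 + 6.79
= 288.49 mOsm/kg

288.5 mOsm/kg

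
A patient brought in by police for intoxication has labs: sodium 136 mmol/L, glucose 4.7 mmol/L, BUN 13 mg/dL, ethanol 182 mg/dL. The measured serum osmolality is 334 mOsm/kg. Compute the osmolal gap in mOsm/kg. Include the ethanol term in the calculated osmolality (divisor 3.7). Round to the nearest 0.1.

3.5 mOsm/kg

Calculated osmolality = 2·Na + glucose + BUN/2.8 + ethanol/3.7
= 2·136 + 4.7 + 13/2.8 + 182/3.7
= 272 + 4.70 + 4.64 + 49.19
= 330.53 mOsm/kg ≈ 330.5 mOsm/kg
Osmolar gap = measured − calculated = 334 − 330.5 = 3.5 mOsm/kg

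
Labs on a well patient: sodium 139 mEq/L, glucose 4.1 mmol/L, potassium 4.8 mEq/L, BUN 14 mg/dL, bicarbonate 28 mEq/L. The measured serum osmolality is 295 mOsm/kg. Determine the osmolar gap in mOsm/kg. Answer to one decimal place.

Calculated osmolality = 2·Na + glucose + BUN/2.8
= 2·139 + 4.1 + 14/2.8
= 278 + 4.10 + 5
= 287.1 mOsm/kg ≈ 287.1 mOsm/kg
Osmolar gap = measured − calculated = 295 − 287.1 = 7.9 mOsm/kg

7.9 mOsm/kg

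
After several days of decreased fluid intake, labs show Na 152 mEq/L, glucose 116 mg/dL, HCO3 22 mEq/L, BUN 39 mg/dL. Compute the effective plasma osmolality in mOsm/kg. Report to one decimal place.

Effective osmolality excludes urea (freely permeant across cell membranes):
2·Na + glucose/18
= 2·152 + 116/18
= 304 + 6.44
= 310.44 mOsm/kg

310.4 mOsm/kg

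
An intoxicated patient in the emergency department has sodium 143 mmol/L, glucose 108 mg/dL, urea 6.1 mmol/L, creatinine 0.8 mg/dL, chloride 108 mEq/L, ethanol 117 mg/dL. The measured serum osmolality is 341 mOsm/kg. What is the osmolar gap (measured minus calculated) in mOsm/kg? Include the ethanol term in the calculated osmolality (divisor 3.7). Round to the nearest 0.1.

Calculated osmolality = 2·Na + glucose/18 + urea + ethanol/3.7
= 2·143 + 108/18 + 6.1 + 117/3.7
= 286 + 6 + 6.10 + 31.62
= 329.72 mOsm/kg ≈ 329.7 mOsm/kg
Osmolar gap = measured − calculated = 341 − 329.7 = 11.3 mOsm/kg

11.3 mOsm/kg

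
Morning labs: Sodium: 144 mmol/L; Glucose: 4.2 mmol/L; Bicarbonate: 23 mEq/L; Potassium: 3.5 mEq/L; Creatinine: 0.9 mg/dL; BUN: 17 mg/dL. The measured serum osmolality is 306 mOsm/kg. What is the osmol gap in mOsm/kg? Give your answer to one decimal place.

7.7 mOsm/kg

Calculated osmolality = 2·Na + glucose + BUN/2.8
= 2·144 + 4.2 + 17/2.8
= 288 + 4.20 + 6.07
= 298.27 mOsm/kg ≈ 298.3 mOsm/kg
Osmolar gap = measured − calculated = 306 − 298.3 = 7.7 mOsm/kg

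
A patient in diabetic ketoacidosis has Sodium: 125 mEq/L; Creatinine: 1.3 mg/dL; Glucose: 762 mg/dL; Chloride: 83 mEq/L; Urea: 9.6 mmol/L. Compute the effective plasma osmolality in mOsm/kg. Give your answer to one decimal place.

Effective osmolality excludes urea (freely permeant across cell membranes):
2·Na + glucose/18
= 2·125 + 762/18
= 250 + 42.33
= 292.33 mOsm/kg

292.3 mOsm/kg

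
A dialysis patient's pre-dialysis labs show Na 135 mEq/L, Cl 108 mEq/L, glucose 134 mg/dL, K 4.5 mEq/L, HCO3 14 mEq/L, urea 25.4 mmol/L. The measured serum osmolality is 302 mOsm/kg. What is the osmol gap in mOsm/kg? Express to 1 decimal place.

Calculated osmolality = 2·Na + glucose/18 + urea
= 2·135 + 134/18 + 25.4
= 270 + 7.44 + 25.40
= 302.84 mOsm/kg ≈ 302.8 mOsm/kg
Osmolar gap = measured − calculated = 302 − 302.8 = -0.8 mOsm/kg

-0.8 mOsm/kg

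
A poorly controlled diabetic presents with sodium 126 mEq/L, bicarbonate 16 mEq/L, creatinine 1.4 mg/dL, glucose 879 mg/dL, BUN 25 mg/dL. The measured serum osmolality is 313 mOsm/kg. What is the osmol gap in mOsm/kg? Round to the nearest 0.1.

Calculated osmolality = 2·Na + glucose/18 + BUN/2.8
= 2·126 + 879/18 + 25/2.8
= 252 + 48.83 + 8.93
= 309.76 mOsm/kg ≈ 309.8 mOsm/kg
Osmolar gap = measured − calculated = 313 − 309.8 = 3.2 mOsm/kg

3.2 mOsm/kg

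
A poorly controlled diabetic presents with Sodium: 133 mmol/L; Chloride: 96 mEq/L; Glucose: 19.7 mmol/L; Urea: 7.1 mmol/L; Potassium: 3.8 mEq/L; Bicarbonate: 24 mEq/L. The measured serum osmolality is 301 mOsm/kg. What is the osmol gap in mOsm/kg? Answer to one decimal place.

Calculated osmolality = 2·Na + glucose + urea
= 2·133 + 19.7 + 7.1
= 266 + 19.70 + 7.10
= 292.8 mOsm/kg ≈ 292.8 mOsm/kg
Osmolar gap = measured − calculated = 301 − 292.8 = 8.2 mOsm/kg

8.2 mOsm/kg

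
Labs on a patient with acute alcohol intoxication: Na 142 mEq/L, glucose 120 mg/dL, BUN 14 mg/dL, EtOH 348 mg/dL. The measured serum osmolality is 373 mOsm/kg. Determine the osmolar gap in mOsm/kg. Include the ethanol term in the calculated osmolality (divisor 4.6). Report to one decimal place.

Calculated osmolality = 2·Na + glucose/18 + BUN/2.8 + ethanol/4.6
= 2·142 + 120/18 + 14/2.8 + 348/4.6
= 284 + 6.67 + 5 + 75.65
= 371.32 mOsm/kg ≈ 371.3 mOsm/kg
Osmolar gap = measured − calculated = 373 − 371.3 = 1.7 mOsm/kg

1.7 mOsm/kg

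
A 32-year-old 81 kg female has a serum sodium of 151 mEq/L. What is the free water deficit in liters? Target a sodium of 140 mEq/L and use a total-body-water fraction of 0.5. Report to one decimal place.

TBW = 0.5 · 81 = 40.5 L
Free water deficit = TBW · (Na/140 − 1)
= 40.5 · (151/140 − 1)
= 40.5 · 0.0786
= 3.18 L

3.2 L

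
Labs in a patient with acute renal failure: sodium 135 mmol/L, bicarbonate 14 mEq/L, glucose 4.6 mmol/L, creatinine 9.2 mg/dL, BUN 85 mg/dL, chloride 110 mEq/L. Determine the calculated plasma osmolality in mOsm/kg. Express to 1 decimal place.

Calculated osmolality = 2·Na + glucose + BUN/2.8
= 2·135 + 4.6 + 85/2.8
= 270 + 4.60 + 30.36
= 304.96 mOsm/kg

305.0 mOsm/kg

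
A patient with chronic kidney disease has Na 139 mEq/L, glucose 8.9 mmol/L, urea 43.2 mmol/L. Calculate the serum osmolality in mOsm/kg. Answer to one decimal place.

Calculated osmolality = 2·Na + glucose + urea
= 2·139 + 8.9 + 43.2
= 278 + 8.90 + 43.20
= 330.1 mOsm/kg

330.1 mOsm/kg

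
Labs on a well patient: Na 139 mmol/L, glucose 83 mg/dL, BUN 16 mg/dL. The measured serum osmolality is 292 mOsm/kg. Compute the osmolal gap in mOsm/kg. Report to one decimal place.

Calculated osmolality = 2·Na + glucose/18 + BUN/2.8
= 2·139 + 83/18 + 16/2.8
= 278 + 4.61 + 5.71
= 288.32 mOsm/kg ≈ 288.3 mOsm/kg
Osmolar gap = measured − calculated = 292 − 288.3 = 3.7 mOsm/kg

3.7 mOsm/kg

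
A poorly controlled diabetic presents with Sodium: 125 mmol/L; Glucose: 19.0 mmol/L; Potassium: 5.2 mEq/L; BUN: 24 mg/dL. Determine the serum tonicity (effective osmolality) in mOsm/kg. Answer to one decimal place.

Effective osmolality excludes urea (freely permeant across cell membranes):
2·Na + glucose
= 2·125 + 19
= 250 + 19
= 269 mOsm/kg

269.0 mOsm/kg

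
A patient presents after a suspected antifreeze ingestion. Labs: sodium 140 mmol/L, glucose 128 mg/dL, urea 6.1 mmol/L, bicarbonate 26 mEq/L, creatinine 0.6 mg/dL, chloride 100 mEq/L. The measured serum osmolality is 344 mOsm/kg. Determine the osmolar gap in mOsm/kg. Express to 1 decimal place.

50.8 mOsm/kg

Calculated osmolality = 2·Na + glucose/18 + urea
= 2·140 + 128/18 + 6.1
= 280 + 7.11 + 6.10
= 293.21 mOsm/kg ≈ 293.2 mOsm/kg
Osmolar gap = measured − calculated = 344 − 293.2 = 50.8 mOsm/kg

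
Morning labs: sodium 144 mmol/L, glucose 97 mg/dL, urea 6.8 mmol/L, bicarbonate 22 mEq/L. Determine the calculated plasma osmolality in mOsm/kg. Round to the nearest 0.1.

Calculated osmolality = 2·Na + glucose/18 + urea
= 2·144 + 97/18 + 6.8
= 288 + 5.39 + 6.80
= 300.19 mOsm/kg

300.2 mOsm/kg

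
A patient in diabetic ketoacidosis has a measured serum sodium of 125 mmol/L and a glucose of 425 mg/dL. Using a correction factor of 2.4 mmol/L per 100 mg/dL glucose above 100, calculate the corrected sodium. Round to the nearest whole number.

133 mmol/L

Corrected Na = measured Na + 2.4 · (glucose − 100)/100
= 125 + 2.4 · (425 − 100)/100
= 125 + 7.8
= 132.8 mmol/L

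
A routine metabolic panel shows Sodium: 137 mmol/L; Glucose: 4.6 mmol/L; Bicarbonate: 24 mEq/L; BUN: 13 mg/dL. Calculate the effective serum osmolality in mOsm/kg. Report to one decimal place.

Effective osmolality excludes urea (freely permeant across cell membranes):
2·Na + glucose
= 2·137 + 4.6
= 274 + 4.6
= 278.6 mOsm/kg

278.6 mOsm/kg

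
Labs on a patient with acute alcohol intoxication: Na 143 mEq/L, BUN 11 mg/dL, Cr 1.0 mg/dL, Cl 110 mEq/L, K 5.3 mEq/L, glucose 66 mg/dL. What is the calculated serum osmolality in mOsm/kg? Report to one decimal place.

Calculated osmolality = 2·Na + glucose/18 + BUN/2.8
= 2·143 + 66/18 + 11/2.8
= 286 + 3.67 + 3.93
= 293.6 mOsm/kg

293.6 mOsm/kg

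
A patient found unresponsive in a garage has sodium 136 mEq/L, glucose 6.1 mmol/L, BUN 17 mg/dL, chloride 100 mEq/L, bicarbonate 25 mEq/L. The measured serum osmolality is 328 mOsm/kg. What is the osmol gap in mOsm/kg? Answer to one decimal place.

43.8 mOsm/kg

Calculated osmolality = 2·Na + glucose + BUN/2.8
= 2·136 + 6.1 + 17/2.8
= 272 + 6.10 + 6.07
= 284.17 mOsm/kg ≈ 284.2 mOsm/kg
Osmolar gap = measured − calculated = 328 − 284.2 = 43.8 mOsm/kg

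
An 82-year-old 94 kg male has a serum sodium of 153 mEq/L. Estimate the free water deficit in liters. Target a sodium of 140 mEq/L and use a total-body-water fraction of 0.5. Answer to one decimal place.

4.4 L

TBW = 0.5 · 94 = 47 L
Free water deficit = TBW · (Na/140 − 1)
= 47 · (153/140 − 1)
= 47 · 0.0929
= 4.37 L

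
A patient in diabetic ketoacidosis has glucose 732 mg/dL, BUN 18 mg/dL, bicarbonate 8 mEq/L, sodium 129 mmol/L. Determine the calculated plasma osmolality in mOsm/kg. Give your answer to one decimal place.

Calculated osmolality = 2·Na + glucose/18 + BUN/2.8
= 2·129 + 732/18 + 18/2.8
= 258 + 40.67 + 6.43
= 305.1 mOsm/kg

305.1 mOsm/kg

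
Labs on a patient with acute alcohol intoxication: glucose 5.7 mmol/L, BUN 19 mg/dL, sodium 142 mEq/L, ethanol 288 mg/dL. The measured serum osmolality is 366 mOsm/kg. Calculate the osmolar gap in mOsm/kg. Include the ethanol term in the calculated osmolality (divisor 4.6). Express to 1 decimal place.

6.9 mOsm/kg

Calculated osmolality = 2·Na + glucose + BUN/2.8 + ethanol/4.6
= 2·142 + 5.7 + 19/2.8 + 288/4.6
= 284 + 5.70 + 6.79 + 62.61
= 359.1 mOsm/kg ≈ 359.1 mOsm/kg
Osmolar gap = measured − calculated = 366 − 359.1 = 6.9 mOsm/kg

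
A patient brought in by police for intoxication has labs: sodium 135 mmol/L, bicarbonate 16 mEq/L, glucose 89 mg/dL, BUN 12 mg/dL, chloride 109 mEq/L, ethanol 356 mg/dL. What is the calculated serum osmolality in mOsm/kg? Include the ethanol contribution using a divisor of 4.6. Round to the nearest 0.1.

356.6 mOsm/kg

Calculated osmolality = 2·Na + glucose/18 + BUN/2.8 + ethanol/4.6
= 2·135 + 89/18 + 12/2.8 + 356/4.6
= 270 + 4.94 + 4.29 + 77.39
= 356.62 mOsm/kg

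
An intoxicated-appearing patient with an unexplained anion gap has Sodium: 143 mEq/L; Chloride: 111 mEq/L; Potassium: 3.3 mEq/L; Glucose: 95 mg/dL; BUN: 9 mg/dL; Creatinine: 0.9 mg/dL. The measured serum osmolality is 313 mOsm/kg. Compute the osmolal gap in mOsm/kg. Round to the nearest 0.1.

18.5 mOsm/kg

Calculated osmolality = 2·Na + glucose/18 + BUN/2.8
= 2·143 + 95/18 + 9/2.8
= 286 + 5.28 + 3.21
= 294.49 mOsm/kg ≈ 294.5 mOsm/kg
Osmolar gap = measured − calculated = 313 − 294.5 = 18.5 mOsm/kg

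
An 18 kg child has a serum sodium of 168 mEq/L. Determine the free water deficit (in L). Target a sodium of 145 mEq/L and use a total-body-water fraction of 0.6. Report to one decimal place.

TBW = 0.6 · 18 = 10.8 L
Free water deficit = TBW · (Na/145 − 1)
= 10.8 · (168/145 − 1)
= 10.8 · 0.1586
= 1.71 L

1.7 L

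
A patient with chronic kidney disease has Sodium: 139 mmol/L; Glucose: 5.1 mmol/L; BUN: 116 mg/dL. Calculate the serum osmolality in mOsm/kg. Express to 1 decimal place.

324.5 mOsm/kg

Calculated osmolality = 2·Na + glucose + BUN/2.8
= 2·139 + 5.1 + 116/2.8
= 278 + 5.10 + 41.43
= 324.53 mOsm/kg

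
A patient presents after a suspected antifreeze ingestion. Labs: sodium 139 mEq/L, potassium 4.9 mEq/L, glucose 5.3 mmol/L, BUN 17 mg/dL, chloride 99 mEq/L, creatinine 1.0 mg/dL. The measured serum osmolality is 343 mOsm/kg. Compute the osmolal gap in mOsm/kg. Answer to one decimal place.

53.6 mOsm/kg

Calculated osmolality = 2·Na + glucose + BUN/2.8
= 2·139 + 5.3 + 17/2.8
= 278 + 5.30 + 6.07
= 289.37 mOsm/kg ≈ 289.4 mOsm/kg
Osmolar gap = measured − calculated = 343 − 289.4 = 53.6 mOsm/kg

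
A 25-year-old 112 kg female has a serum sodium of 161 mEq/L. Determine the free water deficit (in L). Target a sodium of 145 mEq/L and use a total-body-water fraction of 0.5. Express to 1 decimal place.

6.2 L

TBW = 0.5 · 112 = 56 L
Free water deficit = TBW · (Na/145 − 1)
= 56 · (161/145 − 1)
= 56 · 0.1103
= 6.18 L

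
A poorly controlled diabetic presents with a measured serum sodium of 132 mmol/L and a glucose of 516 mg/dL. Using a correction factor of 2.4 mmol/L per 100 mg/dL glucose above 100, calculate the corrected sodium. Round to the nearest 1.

Corrected Na = measured Na + 2.4 · (glucose − 100)/100
= 132 + 2.4 · (516 − 100)/100
= 132 + 10
= 142 mmol/L

142 mmol/L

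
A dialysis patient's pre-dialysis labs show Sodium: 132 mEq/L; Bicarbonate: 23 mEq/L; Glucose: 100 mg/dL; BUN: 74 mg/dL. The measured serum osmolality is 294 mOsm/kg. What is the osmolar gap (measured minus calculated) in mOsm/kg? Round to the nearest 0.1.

-2.0 mOsm/kg

Calculated osmolality = 2·Na + glucose/18 + BUN/2.8
= 2·132 + 100/18 + 74/2.8
= 264 + 5.56 + 26.43
= 295.99 mOsm/kg ≈ 296.0 mOsm/kg
Osmolar gap = measured − calculated = 294 − 296.0 = -2.0 mOsm/kg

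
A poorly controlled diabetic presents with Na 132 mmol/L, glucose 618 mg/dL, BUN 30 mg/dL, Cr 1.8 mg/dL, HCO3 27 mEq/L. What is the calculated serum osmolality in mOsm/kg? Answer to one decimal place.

309.0 mOsm/kg

Calculated osmolality = 2·Na + glucose/18 + BUN/2.8
= 2·132 + 618/18 + 30/2.8
= 264 + 34.33 + 10.71
= 309.04 mOsm/kg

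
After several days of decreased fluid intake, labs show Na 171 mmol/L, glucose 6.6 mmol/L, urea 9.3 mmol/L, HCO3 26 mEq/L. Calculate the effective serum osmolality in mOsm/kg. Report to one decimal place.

348.6 mOsm/kg

Effective osmolality excludes urea (freely permeant across cell membranes):
2·Na + glucose
= 2·171 + 6.6
= 342 + 6.6
= 348.6 mOsm/kg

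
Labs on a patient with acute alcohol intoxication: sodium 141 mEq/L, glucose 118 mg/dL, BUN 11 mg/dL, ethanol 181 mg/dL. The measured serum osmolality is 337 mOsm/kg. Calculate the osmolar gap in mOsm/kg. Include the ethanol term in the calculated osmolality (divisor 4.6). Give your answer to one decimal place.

Calculated osmolality = 2·Na + glucose/18 + BUN/2.8 + ethanol/4.6
= 2·141 + 118/18 + 11/2.8 + 181/4.6
= 282 + 6.56 + 3.93 + 39.35
= 331.84 mOsm/kg ≈ 331.8 mOsm/kg
Osmolar gap = measured − calculated = 337 − 331.8 = 5.2 mOsm/kg

5.2 mOsm/kg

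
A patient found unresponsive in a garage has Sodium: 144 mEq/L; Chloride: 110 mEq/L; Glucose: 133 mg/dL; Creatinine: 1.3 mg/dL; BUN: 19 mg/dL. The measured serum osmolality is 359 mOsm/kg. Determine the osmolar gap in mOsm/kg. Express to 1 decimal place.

56.8 mOsm/kg

Calculated osmolality = 2·Na + glucose/18 + BUN/2.8
= 2·144 + 133/18 + 19/2.8
= 288 + 7.39 + 6.79
= 302.18 mOsm/kg ≈ 302.2 mOsm/kg
Osmolar gap = measured − calculated = 359 − 302.2 = 56.8 mOsm/kg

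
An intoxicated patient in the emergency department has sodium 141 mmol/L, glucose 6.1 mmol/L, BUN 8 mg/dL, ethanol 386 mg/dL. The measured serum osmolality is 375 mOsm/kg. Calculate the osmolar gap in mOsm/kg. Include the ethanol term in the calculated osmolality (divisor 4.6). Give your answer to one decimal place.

Calculated osmolality = 2·Na + glucose + BUN/2.8 + ethanol/4.6
= 2·141 + 6.1 + 8/2.8 + 386/4.6
= 282 + 6.10 + 2.86 + 83.91
= 374.87 mOsm/kg ≈ 374.9 mOsm/kg
Osmolar gap = measured − calculated = 375 − 374.9 = 0.1 mOsm/kg

0.1 mOsm/kg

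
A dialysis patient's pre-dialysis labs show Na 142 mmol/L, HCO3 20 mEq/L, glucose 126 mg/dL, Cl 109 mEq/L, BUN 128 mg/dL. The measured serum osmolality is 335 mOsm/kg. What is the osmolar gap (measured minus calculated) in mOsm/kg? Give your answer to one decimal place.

Calculated osmolality = 2·Na + glucose/18 + BUN/2.8
= 2·142 + 126/18 + 128/2.8
= 284 + 7 + 45.71
= 336.71 mOsm/kg ≈ 336.7 mOsm/kg
Osmolar gap = measured − calculated = 335 − 336.7 = -1.7 mOsm/kg

-1.7 mOsm/kg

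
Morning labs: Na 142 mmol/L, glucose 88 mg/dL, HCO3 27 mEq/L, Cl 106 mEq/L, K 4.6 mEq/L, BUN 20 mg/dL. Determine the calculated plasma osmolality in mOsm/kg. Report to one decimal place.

296.0 mOsm/kg

Calculated osmolality = 2·Na + glucose/18 + BUN/2.8
= 2·142 + 88/18 + 20/2.8
= 284 + 4.89 + 7.14
= 296.03 mOsm/kg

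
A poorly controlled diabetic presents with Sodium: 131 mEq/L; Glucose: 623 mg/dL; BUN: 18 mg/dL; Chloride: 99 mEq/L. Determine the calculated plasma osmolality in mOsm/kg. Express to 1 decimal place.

Calculated osmolality = 2·Na + glucose/18 + BUN/2.8
= 2·131 + 623/18 + 18/2.8
= 262 + 34.61 + 6.43
= 303.04 mOsm/kg

303.0 mOsm/kg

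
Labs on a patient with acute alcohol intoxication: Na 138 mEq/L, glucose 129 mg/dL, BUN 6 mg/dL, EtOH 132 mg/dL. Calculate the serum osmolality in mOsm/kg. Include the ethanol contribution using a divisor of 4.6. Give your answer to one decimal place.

Calculated osmolality = 2·Na + glucose/18 + BUN/2.8 + ethanol/4.6
= 2·138 + 129/18 + 6/2.8 + 132/4.6
= 276 + 7.17 + 2.14 + 28.70
= 314.01 mOsm/kg

314.0 mOsm/kg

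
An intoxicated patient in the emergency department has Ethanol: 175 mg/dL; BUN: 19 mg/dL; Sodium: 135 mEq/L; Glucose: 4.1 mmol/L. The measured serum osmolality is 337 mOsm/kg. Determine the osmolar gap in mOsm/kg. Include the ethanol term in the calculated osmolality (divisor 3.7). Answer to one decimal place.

8.8 mOsm/kg

Calculated osmolality = 2·Na + glucose + BUN/2.8 + ethanol/3.7
= 2·135 + 4.1 + 19/2.8 + 175/3.7
= 270 + 4.10 + 6.79 + 47.30
= 328.19 mOsm/kg ≈ 328.2 mOsm/kg
Osmolar gap = measured − calculated = 337 − 328.2 = 8.8 mOsm/kg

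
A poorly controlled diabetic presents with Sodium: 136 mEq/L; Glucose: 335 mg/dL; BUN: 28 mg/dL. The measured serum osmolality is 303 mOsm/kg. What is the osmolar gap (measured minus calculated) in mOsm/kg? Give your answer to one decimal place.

Calculated osmolality = 2·Na + glucose/18 + BUN/2.8
= 2·136 + 335/18 + 28/2.8
= 272 + 18.61 + 10
= 300.61 mOsm/kg ≈ 300.6 mOsm/kg
Osmolar gap = measured − calculated = 303 − 300.6 = 2.4 mOsm/kg

2.4 mOsm/kg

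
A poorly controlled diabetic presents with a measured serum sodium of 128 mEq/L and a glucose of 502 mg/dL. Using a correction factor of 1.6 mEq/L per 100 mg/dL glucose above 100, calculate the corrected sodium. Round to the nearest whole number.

Corrected Na = measured Na + 1.6 · (glucose − 100)/100
= 128 + 1.6 · (502 − 100)/100
= 128 + 6.4
= 134.4 mEq/L

134 mEq/L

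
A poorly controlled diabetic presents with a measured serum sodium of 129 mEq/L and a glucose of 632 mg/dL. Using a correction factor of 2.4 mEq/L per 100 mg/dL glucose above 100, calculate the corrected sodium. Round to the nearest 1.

Corrected Na = measured Na + 2.4 · (glucose − 100)/100
= 129 + 2.4 · (632 − 100)/100
= 129 + 12.8
= 141.8 mEq/L

142 mEq/L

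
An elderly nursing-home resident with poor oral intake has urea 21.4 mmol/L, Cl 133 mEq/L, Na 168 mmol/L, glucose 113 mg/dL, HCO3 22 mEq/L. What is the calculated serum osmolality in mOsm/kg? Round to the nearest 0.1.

Calculated osmolality = 2·Na + glucose/18 + urea
= 2·168 + 113/18 + 21.4
= 336 + 6.28 + 21.40
= 363.68 mOsm/kg

363.7 mOsm/kg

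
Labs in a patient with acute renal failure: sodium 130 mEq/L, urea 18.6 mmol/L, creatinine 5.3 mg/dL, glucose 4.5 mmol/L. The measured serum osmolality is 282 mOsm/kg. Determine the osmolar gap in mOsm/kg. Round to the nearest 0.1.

-1.1 mOsm/kg

Calculated osmolality = 2·Na + glucose + urea
= 2·130 + 4.5 + 18.6
= 260 + 4.50 + 18.60
= 283.1 mOsm/kg ≈ 283.1 mOsm/kg
Osmolar gap = measured − calculated = 282 − 283.1 = -1.1 mOsm/kg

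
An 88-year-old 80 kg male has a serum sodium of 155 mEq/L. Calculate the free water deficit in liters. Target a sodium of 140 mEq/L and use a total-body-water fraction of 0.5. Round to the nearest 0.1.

TBW = 0.5 · 80 = 40 L
Free water deficit = TBW · (Na/140 − 1)
= 40 · (155/140 − 1)
= 40 · 0.1071
= 4.28 L

4.3 L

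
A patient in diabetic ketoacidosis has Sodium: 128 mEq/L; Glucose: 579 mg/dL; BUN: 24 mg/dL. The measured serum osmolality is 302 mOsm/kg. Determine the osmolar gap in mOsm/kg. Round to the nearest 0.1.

5.3 mOsm/kg

Calculated osmolality = 2·Na + glucose/18 + BUN/2.8
= 2·128 + 579/18 + 24/2.8
= 256 + 32.17 + 8.57
= 296.74 mOsm/kg ≈ 296.7 mOsm/kg
Osmolar gap = measured − calculated = 302 − 296.7 = 5.3 mOsm/kg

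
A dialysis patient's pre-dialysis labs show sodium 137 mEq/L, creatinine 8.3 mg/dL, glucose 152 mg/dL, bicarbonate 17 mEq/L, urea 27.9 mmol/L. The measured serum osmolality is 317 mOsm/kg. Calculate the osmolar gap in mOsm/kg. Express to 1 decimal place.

6.7 mOsm/kg

Calculated osmolality = 2·Na + glucose/18 + urea
= 2·137 + 152/18 + 27.9
= 274 + 8.44 + 27.90
= 310.34 mOsm/kg ≈ 310.3 mOsm/kg
Osmolar gap = measured − calculated = 317 − 310.3 = 6.7 mOsm/kg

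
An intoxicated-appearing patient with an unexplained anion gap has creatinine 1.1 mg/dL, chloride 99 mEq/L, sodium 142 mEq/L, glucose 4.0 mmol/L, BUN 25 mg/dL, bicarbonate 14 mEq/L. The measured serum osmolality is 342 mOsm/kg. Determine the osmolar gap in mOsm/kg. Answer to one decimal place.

Calculated osmolality = 2·Na + glucose + BUN/2.8
= 2·142 + 4 + 25/2.8
= 284 + 4 + 8.93
= 296.93 mOsm/kg ≈ 296.9 mOsm/kg
Osmolar gap = measured − calculated = 342 − 296.9 = 45.1 mOsm/kg

45.1 mOsm/kg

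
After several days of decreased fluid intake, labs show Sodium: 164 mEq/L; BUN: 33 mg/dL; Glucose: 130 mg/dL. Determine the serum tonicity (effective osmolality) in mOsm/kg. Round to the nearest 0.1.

Effective osmolality excludes urea (freely permeant across cell membranes):
2·Na + glucose/18
= 2·164 + 130/18
= 328 + 7.22
= 335.22 mOsm/kg

335.2 mOsm/kg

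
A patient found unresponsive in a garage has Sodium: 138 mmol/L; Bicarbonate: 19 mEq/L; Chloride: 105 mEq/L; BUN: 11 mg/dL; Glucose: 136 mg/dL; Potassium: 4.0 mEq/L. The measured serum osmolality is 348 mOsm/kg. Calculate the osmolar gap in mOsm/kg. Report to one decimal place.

60.5 mOsm/kg

Calculated osmolality = 2·Na + glucose/18 + BUN/2.8
= 2·138 + 136/18 + 11/2.8
= 276 + 7.56 + 3.93
= 287.49 mOsm/kg ≈ 287.5 mOsm/kg
Osmolar gap = measured − calculated = 348 − 287.5 = 60.5 mOsm/kg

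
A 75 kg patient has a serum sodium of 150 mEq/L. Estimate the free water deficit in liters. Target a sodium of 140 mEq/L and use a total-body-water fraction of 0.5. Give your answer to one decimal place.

2.7 L

TBW = 0.5 · 75 = 37.5 L
Free water deficit = TBW · (Na/140 − 1)
= 37.5 · (150/140 − 1)
= 37.5 · 0.0714
= 2.68 L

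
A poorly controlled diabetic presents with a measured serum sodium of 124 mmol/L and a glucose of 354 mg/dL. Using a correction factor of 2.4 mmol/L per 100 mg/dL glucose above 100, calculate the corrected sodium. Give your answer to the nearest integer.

130 mmol/L

Corrected Na = measured Na + 2.4 · (glucose − 100)/100
= 124 + 2.4 · (354 − 100)/100
= 124 + 6.1
= 130.1 mmol/L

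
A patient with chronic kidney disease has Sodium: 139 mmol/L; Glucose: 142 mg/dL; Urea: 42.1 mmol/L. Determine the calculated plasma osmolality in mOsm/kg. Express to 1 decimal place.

328.0 mOsm/kg

Calculated osmolality = 2·Na + glucose/18 + urea
= 2·139 + 142/18 + 42.1
= 278 + 7.89 + 42.10
= 327.99 mOsm/kg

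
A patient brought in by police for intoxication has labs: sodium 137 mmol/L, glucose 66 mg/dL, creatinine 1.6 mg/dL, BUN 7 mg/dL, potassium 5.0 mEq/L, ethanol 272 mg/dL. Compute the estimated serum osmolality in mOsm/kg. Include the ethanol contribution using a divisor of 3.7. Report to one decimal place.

353.7 mOsm/kg

Calculated osmolality = 2·Na + glucose/18 + BUN/2.8 + ethanol/3.7
= 2·137 + 66/18 + 7/2.8 + 272/3.7
= 274 + 3.67 + 2.50 + 73.51
= 353.68 mOsm/kg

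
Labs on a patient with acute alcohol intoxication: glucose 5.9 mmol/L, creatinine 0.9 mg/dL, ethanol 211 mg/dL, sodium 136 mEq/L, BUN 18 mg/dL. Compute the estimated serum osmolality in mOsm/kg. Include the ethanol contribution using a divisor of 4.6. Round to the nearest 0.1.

Calculated osmolality = 2·Na + glucose + BUN/2.8 + ethanol/4.6
= 2·136 + 5.9 + 18/2.8 + 211/4.6
= 272 + 5.90 + 6.43 + 45.87
= 330.2 mOsm/kg

330.2 mOsm/kg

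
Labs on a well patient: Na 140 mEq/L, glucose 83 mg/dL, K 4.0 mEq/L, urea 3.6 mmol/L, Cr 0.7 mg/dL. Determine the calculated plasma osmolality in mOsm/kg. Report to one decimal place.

288.2 mOsm/kg

Calculated osmolality = 2·Na + glucose/18 + urea
= 2·140 + 83/18 + 3.6
= 280 + 4.61 + 3.60
= 288.21 mOsm/kg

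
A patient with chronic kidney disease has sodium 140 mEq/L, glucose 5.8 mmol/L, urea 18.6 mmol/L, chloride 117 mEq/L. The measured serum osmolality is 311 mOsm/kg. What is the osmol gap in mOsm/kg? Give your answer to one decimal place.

Calculated osmolality = 2·Na + glucose + urea
= 2·140 + 5.8 + 18.6
= 280 + 5.80 + 18.60
= 304.4 mOsm/kg ≈ 304.4 mOsm/kg
Osmolar gap = measured − calculated = 311 − 304.4 = 6.6 mOsm/kg

6.6 mOsm/kg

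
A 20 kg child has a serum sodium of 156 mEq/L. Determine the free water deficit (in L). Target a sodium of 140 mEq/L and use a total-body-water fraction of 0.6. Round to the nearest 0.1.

1.4 L

TBW = 0.6 · 20 = 12 L
Free water deficit = TBW · (Na/140 − 1)
= 12 · (156/140 − 1)
= 12 · 0.1143
= 1.37 L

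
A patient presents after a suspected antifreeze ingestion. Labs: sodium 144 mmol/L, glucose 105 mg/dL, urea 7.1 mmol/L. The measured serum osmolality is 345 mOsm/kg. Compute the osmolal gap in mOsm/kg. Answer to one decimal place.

Calculated osmolality = 2·Na + glucose/18 + urea
= 2·144 + 105/18 + 7.1
= 288 + 5.83 + 7.10
= 300.93 mOsm/kg ≈ 300.9 mOsm/kg
Osmolar gap = measured − calculated = 345 − 300.9 = 44.1 mOsm/kg

44.1 mOsm/kg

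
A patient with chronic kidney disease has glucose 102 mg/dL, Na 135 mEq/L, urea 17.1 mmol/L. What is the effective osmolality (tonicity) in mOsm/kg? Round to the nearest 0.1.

275.7 mOsm/kg

Effective osmolality excludes urea (freely permeant across cell membranes):
2·Na + glucose/18
= 2·135 + 102/18
= 270 + 5.67
= 275.67 mOsm/kg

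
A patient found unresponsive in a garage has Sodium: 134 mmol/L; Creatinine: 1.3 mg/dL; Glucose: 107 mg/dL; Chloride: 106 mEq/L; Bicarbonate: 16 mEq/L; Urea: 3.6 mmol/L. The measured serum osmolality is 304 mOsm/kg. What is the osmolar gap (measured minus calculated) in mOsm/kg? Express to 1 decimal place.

Calculated osmolality = 2·Na + glucose/18 + urea
= 2·134 + 107/18 + 3.6
= 268 + 5.94 + 3.60
= 277.54 mOsm/kg ≈ 277.5 mOsm/kg
Osmolar gap = measured − calculated = 304 − 277.5 = 26.5 mOsm/kg

26.5 mOsm/kg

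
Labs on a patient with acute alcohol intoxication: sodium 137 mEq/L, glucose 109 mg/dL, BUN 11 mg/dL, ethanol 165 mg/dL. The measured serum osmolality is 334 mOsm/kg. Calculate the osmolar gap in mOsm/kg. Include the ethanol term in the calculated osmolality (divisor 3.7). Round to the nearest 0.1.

5.4 mOsm/kg

Calculated osmolality = 2·Na + glucose/18 + BUN/2.8 + ethanol/3.7
= 2·137 + 109/18 + 11/2.8 + 165/3.7
= 274 + 6.06 + 3.93 + 44.59
= 328.58 mOsm/kg ≈ 328.6 mOsm/kg
Osmolar gap = measured − calculated = 334 − 328.6 = 5.4 mOsm/kg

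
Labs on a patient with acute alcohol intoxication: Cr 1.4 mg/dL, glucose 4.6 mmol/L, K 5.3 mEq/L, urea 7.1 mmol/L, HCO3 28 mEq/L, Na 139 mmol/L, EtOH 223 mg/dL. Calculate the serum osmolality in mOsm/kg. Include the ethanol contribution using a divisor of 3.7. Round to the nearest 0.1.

350.0 mOsm/kg

Calculated osmolality = 2·Na + glucose + urea + ethanol/3.7
= 2·139 + 4.6 + 7.1 + 223/3.7
= 278 + 4.60 + 7.10 + 60.27
= 349.97 mOsm/kg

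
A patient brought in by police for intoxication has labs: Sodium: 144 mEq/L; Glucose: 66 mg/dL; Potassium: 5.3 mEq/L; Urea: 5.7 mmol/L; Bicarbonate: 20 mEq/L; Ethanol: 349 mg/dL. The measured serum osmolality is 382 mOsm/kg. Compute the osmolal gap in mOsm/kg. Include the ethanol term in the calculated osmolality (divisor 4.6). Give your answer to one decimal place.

Calculated osmolality = 2·Na + glucose/18 + urea + ethanol/4.6
= 2·144 + 66/18 + 5.7 + 349/4.6
= 288 + 3.67 + 5.70 + 75.87
= 373.24 mOsm/kg ≈ 373.2 mOsm/kg
Osmolar gap = measured − calculated = 382 − 373.2 = 8.8 mOsm/kg

8.8 mOsm/kg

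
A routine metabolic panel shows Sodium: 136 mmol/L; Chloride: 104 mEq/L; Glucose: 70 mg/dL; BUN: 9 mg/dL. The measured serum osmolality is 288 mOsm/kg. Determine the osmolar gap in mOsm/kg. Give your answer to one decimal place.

Calculated osmolality = 2·Na + glucose/18 + BUN/2.8
= 2·136 + 70/18 + 9/2.8
= 272 + 3.89 + 3.21
= 279.1 mOsm/kg ≈ 279.1 mOsm/kg
Osmolar gap = measured − calculated = 288 − 279.1 = 8.9 mOsm/kg

8.9 mOsm/kg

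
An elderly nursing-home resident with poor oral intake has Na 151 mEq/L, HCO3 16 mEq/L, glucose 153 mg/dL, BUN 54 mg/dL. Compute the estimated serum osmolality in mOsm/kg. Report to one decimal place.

Calculated osmolality = 2·Na + glucose/18 + BUN/2.8
= 2·151 + 153/18 + 54/2.8
= 302 + 8.50 + 19.29
= 329.79 mOsm/kg

329.8 mOsm/kg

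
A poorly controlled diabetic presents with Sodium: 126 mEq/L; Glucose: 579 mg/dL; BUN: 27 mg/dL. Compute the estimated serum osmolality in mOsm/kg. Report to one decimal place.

Calculated osmolality = 2·Na + glucose/18 + BUN/2.8
= 2·126 + 579/18 + 27/2.8
= 252 + 32.17 + 9.64
= 293.81 mOsm/kg

293.8 mOsm/kg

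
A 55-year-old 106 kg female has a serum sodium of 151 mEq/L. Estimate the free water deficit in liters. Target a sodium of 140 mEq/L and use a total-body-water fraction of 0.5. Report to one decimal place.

4.2 L

TBW = 0.5 · 106 = 53 L
Free water deficit = TBW · (Na/140 − 1)
= 53 · (151/140 − 1)
= 53 · 0.0786
= 4.17 L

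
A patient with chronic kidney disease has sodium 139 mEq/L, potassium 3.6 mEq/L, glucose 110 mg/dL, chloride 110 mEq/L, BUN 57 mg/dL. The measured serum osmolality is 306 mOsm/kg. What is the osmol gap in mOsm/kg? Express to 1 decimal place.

1.5 mOsm/kg

Calculated osmolality = 2·Na + glucose/18 + BUN/2.8
= 2·139 + 110/18 + 57/2.8
= 278 + 6.11 + 20.36
= 304.47 mOsm/kg ≈ 304.5 mOsm/kg
Osmolar gap = measured − calculated = 306 − 304.5 = 1.5 mOsm/kg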